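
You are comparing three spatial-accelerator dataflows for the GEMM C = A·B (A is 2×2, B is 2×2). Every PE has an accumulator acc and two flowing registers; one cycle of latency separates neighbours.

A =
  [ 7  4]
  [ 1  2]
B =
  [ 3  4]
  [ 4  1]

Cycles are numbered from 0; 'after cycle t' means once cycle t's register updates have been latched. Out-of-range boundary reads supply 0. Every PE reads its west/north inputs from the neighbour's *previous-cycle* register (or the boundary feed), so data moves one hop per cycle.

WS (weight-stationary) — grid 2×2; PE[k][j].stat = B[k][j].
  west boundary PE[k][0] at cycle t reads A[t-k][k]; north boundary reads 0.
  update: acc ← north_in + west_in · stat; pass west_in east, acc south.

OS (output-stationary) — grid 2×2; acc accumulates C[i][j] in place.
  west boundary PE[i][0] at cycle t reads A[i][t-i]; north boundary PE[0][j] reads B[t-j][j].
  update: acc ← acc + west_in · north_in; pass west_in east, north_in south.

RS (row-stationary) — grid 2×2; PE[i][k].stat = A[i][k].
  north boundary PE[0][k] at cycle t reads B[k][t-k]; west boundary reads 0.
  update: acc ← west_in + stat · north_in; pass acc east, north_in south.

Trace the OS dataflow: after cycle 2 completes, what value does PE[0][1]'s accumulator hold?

OS 2×2: PE[0][1] cycle-by-cycle (with neighbour feeds):
  0: (0,0).acc=21  regs=<7,3>
  0: (0,1).acc=0  regs=<0,0>
  1: (0,0).acc=37  regs=<4,4>
  1: (0,1).acc=28  regs=<7,4>
  2: (0,0).acc=37  regs=<0,0>
  2: (0,1).acc=32  regs=<4,1>

PE[0][1].acc = 32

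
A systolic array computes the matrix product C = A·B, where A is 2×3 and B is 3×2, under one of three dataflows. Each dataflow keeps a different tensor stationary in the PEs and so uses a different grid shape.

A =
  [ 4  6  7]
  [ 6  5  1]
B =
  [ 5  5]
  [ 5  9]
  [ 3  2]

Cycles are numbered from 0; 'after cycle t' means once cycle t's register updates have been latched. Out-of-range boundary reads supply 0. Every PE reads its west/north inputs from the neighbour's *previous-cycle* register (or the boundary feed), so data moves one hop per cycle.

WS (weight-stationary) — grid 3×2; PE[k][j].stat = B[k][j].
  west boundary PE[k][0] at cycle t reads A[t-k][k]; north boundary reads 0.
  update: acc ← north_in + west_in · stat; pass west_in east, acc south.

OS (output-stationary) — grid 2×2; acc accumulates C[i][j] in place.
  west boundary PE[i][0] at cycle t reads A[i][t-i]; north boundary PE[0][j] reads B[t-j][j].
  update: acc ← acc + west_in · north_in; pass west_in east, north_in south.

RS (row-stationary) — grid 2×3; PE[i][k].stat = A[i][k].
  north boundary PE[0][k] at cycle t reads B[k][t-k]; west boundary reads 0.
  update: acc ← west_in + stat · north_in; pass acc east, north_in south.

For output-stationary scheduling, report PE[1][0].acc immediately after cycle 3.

PE[1][0].acc = 58

Tracing OS — 2×2 array, target PE[1][0]:
  step 0 · PE0,0: acc=20; fwd→4 fwd↓5
  step 0 · PE1,0: acc=0; fwd→0 fwd↓0
  step 1 · PE0,0: acc=50; fwd→6 fwd↓5
  step 1 · PE1,0: acc=30; fwd→6 fwd↓5
  step 2 · PE0,0: acc=71; fwd→7 fwd↓3
  step 2 · PE1,0: acc=55; fwd→5 fwd↓5
  step 3 · PE0,0: acc=71; fwd→0 fwd↓0
  step 3 · PE1,0: acc=58; fwd→1 fwd↓3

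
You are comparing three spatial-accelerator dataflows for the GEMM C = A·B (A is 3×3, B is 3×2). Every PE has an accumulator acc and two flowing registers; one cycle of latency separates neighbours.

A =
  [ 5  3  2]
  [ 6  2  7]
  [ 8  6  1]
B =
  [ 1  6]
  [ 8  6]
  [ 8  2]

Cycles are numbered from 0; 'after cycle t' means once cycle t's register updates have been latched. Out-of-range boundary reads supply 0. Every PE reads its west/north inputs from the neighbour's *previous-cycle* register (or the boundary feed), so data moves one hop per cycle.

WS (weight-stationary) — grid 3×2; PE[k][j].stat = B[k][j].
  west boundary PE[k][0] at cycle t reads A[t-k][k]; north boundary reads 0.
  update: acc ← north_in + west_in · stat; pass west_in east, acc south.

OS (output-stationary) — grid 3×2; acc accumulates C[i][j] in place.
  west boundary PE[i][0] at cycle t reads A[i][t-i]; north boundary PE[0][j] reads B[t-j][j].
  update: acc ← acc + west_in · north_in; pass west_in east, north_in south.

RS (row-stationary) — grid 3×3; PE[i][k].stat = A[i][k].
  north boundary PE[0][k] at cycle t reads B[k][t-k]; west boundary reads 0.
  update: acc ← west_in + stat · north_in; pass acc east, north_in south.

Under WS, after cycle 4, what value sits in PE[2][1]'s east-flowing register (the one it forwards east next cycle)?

register = 7

Tracing WS — 3×2 array, target PE[2][1]:
  step 0 · PE1,1: acc=0; fwd→0 fwd↓0
  step 0 · PE2,0: acc=0; fwd→0 fwd↓0
  step 0 · PE2,1: acc=0; fwd→0 fwd↓0
  step 1 · PE1,1: acc=0; fwd→0 fwd↓0
  step 1 · PE2,0: acc=0; fwd→0 fwd↓0
  step 1 · PE2,1: acc=0; fwd→0 fwd↓0
  step 2 · PE1,1: acc=48; fwd→3 fwd↓48
  step 2 · PE2,0: acc=45; fwd→2 fwd↓45
  step 2 · PE2,1: acc=0; fwd→0 fwd↓0
  step 3 · PE1,1: acc=48; fwd→2 fwd↓48
  step 3 · PE2,0: acc=78; fwd→7 fwd↓78
  step 3 · PE2,1: acc=52; fwd→2 fwd↓52
  step 4 · PE1,1: acc=84; fwd→6 fwd↓84
  step 4 · PE2,0: acc=64; fwd→1 fwd↓64
  step 4 · PE2,1: acc=62; fwd→7 fwd↓62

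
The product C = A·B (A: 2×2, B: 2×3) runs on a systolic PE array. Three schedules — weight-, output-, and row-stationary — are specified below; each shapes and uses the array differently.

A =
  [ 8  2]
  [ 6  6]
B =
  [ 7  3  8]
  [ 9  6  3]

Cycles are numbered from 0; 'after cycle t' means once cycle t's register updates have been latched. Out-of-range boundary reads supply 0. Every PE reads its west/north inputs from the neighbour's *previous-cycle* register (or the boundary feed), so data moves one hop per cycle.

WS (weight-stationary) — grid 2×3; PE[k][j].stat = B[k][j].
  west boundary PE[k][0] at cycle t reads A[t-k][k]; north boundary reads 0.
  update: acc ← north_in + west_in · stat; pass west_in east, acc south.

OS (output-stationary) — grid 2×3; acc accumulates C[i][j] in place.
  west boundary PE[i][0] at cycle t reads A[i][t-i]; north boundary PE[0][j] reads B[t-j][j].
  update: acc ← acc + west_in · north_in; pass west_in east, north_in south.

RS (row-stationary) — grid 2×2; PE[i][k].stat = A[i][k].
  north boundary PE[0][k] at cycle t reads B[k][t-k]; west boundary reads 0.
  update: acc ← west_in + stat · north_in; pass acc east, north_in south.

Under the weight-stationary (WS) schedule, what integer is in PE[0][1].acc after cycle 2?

Tracing WS — 2×3 array, target PE[0][1]:
  after 0 — PE[0][0] acc=56, pass-E 8, pass-S 56
  after 0 — PE[0][1] acc=0, pass-E 0, pass-S 0
  after 1 — PE[0][0] acc=42, pass-E 6, pass-S 42
  after 1 — PE[0][1] acc=24, pass-E 8, pass-S 24
  after 2 — PE[0][0] acc=0, pass-E 0, pass-S 0
  after 2 — PE[0][1] acc=18, pass-E 6, pass-S 18

PE[0][1].acc = 18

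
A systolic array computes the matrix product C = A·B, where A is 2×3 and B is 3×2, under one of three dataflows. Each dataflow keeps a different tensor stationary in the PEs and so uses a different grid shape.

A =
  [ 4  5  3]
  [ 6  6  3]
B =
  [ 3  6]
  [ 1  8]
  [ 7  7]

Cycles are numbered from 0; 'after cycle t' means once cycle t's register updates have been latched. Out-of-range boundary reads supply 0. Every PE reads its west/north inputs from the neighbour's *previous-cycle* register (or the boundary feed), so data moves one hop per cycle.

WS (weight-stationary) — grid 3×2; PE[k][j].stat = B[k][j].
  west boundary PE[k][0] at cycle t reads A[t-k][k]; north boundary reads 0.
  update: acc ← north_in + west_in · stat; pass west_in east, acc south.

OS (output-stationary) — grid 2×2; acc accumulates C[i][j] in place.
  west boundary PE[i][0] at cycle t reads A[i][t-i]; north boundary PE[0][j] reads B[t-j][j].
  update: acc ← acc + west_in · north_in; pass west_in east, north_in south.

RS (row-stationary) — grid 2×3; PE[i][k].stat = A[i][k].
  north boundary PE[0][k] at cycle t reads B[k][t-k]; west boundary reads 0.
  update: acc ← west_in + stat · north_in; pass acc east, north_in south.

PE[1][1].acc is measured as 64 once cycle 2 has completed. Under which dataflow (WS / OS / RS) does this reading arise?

dataflow = WS

— WS: 3×2; PE[1][1] trace:
  0: (1,1).acc=0  regs=<0,0>
  1: (1,1).acc=0  regs=<0,0>
  2: (1,1).acc=64  regs=<5,64>
— OS: 2×2; PE[1][1] trace:
  0: (1,1).acc=0  regs=<0,0>
  1: (1,1).acc=0  regs=<0,0>
  2: (1,1).acc=36  regs=<6,6>
— RS: 2×3; PE[1][1] trace:
  0: (1,1).acc=0  regs=<0,0>
  1: (1,1).acc=0  regs=<0,0>
  2: (1,1).acc=24  regs=<24,1>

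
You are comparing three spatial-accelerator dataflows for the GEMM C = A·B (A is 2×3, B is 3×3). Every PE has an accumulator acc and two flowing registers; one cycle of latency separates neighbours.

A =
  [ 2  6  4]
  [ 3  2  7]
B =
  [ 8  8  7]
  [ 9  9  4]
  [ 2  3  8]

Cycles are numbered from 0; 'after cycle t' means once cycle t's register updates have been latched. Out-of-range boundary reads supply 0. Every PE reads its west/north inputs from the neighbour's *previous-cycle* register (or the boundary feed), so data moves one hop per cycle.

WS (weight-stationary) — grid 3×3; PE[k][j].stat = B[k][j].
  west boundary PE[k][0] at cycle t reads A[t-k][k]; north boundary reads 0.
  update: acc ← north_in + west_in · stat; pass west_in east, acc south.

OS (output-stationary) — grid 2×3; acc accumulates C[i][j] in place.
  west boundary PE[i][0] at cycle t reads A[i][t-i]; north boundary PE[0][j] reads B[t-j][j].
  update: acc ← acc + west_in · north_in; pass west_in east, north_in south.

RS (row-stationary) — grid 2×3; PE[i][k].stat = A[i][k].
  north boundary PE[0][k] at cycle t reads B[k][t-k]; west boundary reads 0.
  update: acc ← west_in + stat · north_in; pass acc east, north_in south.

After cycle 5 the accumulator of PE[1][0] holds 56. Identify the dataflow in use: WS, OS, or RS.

dataflow = OS

WS [3×3] PE[1][0] across cycles:
  cycle 0: PE[1][0] → acc 0, east 0, south 0
  cycle 1: PE[1][0] → acc 70, east 6, south 70
  cycle 2: PE[1][0] → acc 42, east 2, south 42
  cycle 3: PE[1][0] → acc 0, east 0, south 0
  cycle 4: PE[1][0] → acc 0, east 0, south 0
  cycle 5: PE[1][0] → acc 0, east 0, south 0
OS [2×3] PE[1][0] across cycles:
  cycle 0: PE[1][0] → acc 0, east 0, south 0
  cycle 1: PE[1][0] → acc 24, east 3, south 8
  cycle 2: PE[1][0] → acc 42, east 2, south 9
  cycle 3: PE[1][0] → acc 56, east 7, south 2
  cycle 4: PE[1][0] → acc 56, east 0, south 0
  cycle 5: PE[1][0] → acc 56, east 0, south 0
RS [2×3] PE[1][0] across cycles:
  cycle 0: PE[1][0] → acc 0, east 0, south 0
  cycle 1: PE[1][0] → acc 24, east 24, south 8
  cycle 2: PE[1][0] → acc 24, east 24, south 8
  cycle 3: PE[1][0] → acc 21, east 21, south 7
  cycle 4: PE[1][0] → acc 0, east 0, south 0
  cycle 5: PE[1][0] → acc 0, east 0, south 0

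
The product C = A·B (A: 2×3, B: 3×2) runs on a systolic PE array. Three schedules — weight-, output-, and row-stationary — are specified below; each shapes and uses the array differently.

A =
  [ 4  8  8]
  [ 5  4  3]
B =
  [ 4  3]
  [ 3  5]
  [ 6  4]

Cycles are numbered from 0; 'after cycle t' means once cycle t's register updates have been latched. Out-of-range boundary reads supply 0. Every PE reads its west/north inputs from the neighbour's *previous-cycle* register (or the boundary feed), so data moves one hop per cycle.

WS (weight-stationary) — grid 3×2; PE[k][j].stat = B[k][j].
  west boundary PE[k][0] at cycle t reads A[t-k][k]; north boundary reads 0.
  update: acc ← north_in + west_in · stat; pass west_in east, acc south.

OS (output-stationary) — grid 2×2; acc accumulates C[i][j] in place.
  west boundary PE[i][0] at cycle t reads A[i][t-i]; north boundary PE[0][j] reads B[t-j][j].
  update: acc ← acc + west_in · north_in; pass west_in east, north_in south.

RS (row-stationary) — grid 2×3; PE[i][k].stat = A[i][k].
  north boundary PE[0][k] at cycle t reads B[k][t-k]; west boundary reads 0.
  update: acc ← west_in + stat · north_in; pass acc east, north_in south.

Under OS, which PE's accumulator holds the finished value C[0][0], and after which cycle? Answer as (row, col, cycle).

(row, col, cycle) = (0, 0, 2)

OS: C[0][0] accumulates in PE[0][0]:
  [0] (0,0) acc=16 (h:4 v:4)
  [1] (0,0) acc=40 (h:8 v:3)
  [2] (0,0) acc=88 (h:8 v:6)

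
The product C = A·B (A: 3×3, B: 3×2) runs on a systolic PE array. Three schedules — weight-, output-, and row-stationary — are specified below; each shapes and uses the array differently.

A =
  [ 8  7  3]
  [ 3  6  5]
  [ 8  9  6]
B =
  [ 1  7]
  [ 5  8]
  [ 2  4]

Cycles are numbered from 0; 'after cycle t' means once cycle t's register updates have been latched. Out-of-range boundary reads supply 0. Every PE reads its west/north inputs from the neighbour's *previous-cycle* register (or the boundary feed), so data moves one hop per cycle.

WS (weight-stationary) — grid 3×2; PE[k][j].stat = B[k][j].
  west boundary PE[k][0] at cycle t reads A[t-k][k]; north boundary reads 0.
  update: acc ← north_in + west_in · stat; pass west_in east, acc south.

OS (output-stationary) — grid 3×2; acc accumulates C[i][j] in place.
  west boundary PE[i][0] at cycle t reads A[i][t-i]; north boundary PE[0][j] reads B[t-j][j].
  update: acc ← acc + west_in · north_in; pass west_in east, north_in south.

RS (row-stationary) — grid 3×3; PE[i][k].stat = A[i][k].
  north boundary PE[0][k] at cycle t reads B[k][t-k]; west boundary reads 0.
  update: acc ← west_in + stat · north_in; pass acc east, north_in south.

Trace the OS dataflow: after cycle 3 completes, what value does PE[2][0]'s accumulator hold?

PE[2][0].acc = 53

Tracing OS — 3×2 array, target PE[2][0]:
  0: (1,0).acc=0  regs=<0,0>
  0: (2,0).acc=0  regs=<0,0>
  1: (1,0).acc=3  regs=<3,1>
  1: (2,0).acc=0  regs=<0,0>
  2: (1,0).acc=33  regs=<6,5>
  2: (2,0).acc=8  regs=<8,1>
  3: (1,0).acc=43  regs=<5,2>
  3: (2,0).acc=53  regs=<9,5>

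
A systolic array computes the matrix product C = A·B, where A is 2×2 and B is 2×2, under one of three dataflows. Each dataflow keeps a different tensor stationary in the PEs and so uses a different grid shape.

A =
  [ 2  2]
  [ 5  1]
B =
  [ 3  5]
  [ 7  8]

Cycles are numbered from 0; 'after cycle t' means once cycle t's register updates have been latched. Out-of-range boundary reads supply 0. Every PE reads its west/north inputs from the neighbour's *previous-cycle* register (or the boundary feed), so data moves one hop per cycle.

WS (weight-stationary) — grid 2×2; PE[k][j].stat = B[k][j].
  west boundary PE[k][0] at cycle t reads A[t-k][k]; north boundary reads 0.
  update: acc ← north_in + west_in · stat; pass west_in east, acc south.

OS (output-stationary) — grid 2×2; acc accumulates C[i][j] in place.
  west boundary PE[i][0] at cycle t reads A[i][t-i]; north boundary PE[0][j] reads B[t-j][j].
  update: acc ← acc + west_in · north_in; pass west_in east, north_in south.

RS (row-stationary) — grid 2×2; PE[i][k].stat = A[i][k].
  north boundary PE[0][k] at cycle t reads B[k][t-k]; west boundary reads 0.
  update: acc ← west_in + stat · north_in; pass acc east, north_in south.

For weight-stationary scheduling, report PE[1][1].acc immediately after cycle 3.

Tracing WS — 2×2 array, target PE[1][1]:
  c0 r0c1: 0 / 0 / 0
  c0 r1c0: 0 / 0 / 0
  c0 r1c1: 0 / 0 / 0
  c1 r0c1: 10 / 2 / 10
  c1 r1c0: 20 / 2 / 20
  c1 r1c1: 0 / 0 / 0
  c2 r0c1: 25 / 5 / 25
  c2 r1c0: 22 / 1 / 22
  c2 r1c1: 26 / 2 / 26
  c3 r0c1: 0 / 0 / 0
  c3 r1c0: 0 / 0 / 0
  c3 r1c1: 33 / 1 / 33

PE[1][1].acc = 33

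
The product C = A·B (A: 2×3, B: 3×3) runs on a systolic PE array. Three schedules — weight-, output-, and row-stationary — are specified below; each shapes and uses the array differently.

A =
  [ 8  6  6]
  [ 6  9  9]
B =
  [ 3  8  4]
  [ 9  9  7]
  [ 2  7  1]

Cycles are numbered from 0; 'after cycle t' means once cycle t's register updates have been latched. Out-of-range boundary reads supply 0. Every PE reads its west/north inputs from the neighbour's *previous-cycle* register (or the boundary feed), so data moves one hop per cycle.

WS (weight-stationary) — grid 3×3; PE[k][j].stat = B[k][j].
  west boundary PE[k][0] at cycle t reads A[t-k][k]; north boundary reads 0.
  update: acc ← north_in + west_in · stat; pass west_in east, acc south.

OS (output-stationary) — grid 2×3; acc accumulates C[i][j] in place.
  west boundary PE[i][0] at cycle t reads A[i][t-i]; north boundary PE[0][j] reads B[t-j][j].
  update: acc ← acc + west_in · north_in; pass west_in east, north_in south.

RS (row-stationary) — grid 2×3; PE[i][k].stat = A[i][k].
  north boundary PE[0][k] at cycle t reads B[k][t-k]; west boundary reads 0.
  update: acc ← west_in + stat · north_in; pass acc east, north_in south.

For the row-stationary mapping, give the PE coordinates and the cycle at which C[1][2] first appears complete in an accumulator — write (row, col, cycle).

(row, col, cycle) = (1, 2, 5)

RS — PE[1][2] is where C[1][2] collects:
  [0] (1,2) acc=0 (h:0 v:0)
  [1] (1,2) acc=0 (h:0 v:0)
  [2] (1,2) acc=0 (h:0 v:0)
  [3] (1,2) acc=117 (h:117 v:2)
  [4] (1,2) acc=192 (h:192 v:7)
  [5] (1,2) acc=96 (h:96 v:1)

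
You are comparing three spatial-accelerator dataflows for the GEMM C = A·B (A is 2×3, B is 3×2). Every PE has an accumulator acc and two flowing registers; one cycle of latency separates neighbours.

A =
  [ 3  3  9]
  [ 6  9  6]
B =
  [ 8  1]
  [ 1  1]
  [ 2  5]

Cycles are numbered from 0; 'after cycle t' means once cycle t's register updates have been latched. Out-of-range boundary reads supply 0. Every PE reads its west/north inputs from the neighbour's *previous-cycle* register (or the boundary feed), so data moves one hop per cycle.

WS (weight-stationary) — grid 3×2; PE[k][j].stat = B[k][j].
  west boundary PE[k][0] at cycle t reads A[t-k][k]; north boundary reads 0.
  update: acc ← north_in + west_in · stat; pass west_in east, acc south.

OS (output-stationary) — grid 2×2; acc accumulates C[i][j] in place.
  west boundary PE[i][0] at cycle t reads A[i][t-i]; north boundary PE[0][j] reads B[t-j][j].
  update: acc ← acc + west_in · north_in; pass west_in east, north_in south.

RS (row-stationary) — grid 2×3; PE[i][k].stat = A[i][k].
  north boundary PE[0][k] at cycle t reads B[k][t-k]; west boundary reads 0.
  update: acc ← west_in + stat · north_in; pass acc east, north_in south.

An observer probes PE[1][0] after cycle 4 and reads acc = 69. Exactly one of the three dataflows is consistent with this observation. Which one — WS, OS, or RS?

— WS: 3×2; PE[1][0] trace:
  cycle 0: PE[1][0] → acc 0, east 0, south 0
  cycle 1: PE[1][0] → acc 27, east 3, south 27
  cycle 2: PE[1][0] → acc 57, east 9, south 57
  cycle 3: PE[1][0] → acc 0, east 0, south 0
  cycle 4: PE[1][0] → acc 0, east 0, south 0
— OS: 2×2; PE[1][0] trace:
  cycle 0: PE[1][0] → acc 0, east 0, south 0
  cycle 1: PE[1][0] → acc 48, east 6, south 8
  cycle 2: PE[1][0] → acc 57, east 9, south 1
  cycle 3: PE[1][0] → acc 69, east 6, south 2
  cycle 4: PE[1][0] → acc 69, east 0, south 0
— RS: 2×3; PE[1][0] trace:
  cycle 0: PE[1][0] → acc 0, east 0, south 0
  cycle 1: PE[1][0] → acc 48, east 48, south 8
  cycle 2: PE[1][0] → acc 6, east 6, south 1
  cycle 3: PE[1][0] → acc 0, east 0, south 0
  cycle 4: PE[1][0] → acc 0, east 0, south 0

dataflow = OS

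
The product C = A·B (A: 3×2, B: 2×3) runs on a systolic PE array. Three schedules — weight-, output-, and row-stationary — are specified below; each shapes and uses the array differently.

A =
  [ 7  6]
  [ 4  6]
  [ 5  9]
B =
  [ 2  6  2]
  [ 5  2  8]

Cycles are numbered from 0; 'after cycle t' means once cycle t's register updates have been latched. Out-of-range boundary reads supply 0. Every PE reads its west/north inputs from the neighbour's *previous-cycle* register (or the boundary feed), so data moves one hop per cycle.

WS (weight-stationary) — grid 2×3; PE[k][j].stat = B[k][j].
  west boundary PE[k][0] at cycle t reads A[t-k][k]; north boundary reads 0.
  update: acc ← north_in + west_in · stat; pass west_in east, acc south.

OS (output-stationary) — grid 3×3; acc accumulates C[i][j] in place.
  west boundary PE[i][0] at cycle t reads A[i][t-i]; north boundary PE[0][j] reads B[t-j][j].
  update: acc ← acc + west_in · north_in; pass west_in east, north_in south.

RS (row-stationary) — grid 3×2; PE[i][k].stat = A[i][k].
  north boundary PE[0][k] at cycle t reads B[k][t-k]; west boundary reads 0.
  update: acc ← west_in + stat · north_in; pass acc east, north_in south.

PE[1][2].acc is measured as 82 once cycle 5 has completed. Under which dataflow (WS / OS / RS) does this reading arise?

dataflow = WS

WS [2×3] PE[1][2] across cycles:
  c0 r1c2: 0 / 0 / 0
  c1 r1c2: 0 / 0 / 0
  c2 r1c2: 0 / 0 / 0
  c3 r1c2: 62 / 6 / 62
  c4 r1c2: 56 / 6 / 56
  c5 r1c2: 82 / 9 / 82
OS [3×3] PE[1][2] across cycles:
  c0 r1c2: 0 / 0 / 0
  c1 r1c2: 0 / 0 / 0
  c2 r1c2: 0 / 0 / 0
  c3 r1c2: 8 / 4 / 2
  c4 r1c2: 56 / 6 / 8
  c5 r1c2: 56 / 0 / 0
— RS: 3×2 array has no PE[1][2].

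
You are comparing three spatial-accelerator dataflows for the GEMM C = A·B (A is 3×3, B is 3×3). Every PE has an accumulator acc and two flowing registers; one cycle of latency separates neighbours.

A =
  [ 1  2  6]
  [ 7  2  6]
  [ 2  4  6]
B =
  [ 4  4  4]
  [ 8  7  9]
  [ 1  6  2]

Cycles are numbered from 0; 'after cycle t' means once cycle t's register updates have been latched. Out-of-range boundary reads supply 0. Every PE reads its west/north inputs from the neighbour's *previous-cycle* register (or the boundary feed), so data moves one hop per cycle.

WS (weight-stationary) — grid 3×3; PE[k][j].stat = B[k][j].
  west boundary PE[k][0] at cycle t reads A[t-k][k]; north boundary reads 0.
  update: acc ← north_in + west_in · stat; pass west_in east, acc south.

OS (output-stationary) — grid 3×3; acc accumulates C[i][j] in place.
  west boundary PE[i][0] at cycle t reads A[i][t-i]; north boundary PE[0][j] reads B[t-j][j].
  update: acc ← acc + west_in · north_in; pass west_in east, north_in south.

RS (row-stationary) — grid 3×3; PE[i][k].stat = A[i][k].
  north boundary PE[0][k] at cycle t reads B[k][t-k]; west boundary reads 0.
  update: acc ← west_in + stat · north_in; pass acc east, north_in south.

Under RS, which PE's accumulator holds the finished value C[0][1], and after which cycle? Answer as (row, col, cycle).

(row, col, cycle) = (0, 2, 3)

RS — PE[0][2] is where C[0][1] collects:
  0: (0,2).acc=0  regs=<0,0>
  1: (0,2).acc=0  regs=<0,0>
  2: (0,2).acc=26  regs=<26,1>
  3: (0,2).acc=54  regs=<54,6>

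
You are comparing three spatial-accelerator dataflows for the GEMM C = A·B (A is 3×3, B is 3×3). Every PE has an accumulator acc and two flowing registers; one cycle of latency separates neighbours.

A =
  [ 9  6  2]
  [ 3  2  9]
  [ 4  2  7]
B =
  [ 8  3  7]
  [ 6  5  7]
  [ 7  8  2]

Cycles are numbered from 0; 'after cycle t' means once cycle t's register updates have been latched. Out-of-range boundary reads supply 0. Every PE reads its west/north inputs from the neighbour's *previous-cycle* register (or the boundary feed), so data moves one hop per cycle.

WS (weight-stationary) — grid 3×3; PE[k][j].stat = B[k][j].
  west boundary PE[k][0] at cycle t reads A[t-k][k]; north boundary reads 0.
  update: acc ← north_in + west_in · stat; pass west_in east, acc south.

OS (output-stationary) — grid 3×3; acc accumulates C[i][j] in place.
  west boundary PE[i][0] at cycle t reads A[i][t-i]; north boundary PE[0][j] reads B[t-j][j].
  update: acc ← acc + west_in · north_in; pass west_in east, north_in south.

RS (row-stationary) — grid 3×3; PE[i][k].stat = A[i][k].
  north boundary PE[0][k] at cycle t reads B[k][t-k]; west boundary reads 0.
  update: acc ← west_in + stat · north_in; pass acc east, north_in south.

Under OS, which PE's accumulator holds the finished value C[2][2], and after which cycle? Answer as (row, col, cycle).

(row, col, cycle) = (2, 2, 6)

OS: C[2][2] accumulates in PE[2][2]:
  c0 r2c2: 0 / 0 / 0
  c1 r2c2: 0 / 0 / 0
  c2 r2c2: 0 / 0 / 0
  c3 r2c2: 0 / 0 / 0
  c4 r2c2: 28 / 4 / 7
  c5 r2c2: 42 / 2 / 7
  c6 r2c2: 56 / 7 / 2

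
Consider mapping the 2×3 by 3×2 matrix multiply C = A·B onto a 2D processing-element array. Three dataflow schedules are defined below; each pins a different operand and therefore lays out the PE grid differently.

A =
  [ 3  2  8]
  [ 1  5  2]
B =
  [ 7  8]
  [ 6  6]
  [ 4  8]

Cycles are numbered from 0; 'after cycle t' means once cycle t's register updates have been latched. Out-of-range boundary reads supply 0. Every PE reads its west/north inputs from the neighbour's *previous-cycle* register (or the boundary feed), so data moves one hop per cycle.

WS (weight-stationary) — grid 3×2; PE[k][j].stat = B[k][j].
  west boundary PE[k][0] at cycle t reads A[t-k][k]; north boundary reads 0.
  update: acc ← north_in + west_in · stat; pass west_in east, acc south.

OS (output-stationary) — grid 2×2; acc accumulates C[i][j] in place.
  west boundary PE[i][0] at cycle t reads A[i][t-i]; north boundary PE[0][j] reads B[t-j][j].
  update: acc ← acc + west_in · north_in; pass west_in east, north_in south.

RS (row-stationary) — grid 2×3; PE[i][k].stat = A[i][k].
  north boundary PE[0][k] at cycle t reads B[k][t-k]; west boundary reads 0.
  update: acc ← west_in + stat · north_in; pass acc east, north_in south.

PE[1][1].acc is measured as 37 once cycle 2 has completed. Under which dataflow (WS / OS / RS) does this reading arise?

— WS: 3×2; PE[1][1] trace:
  [0] (1,1) acc=0 (h:0 v:0)
  [1] (1,1) acc=0 (h:0 v:0)
  [2] (1,1) acc=36 (h:2 v:36)
— OS: 2×2; PE[1][1] trace:
  [0] (1,1) acc=0 (h:0 v:0)
  [1] (1,1) acc=0 (h:0 v:0)
  [2] (1,1) acc=8 (h:1 v:8)
— RS: 2×3; PE[1][1] trace:
  [0] (1,1) acc=0 (h:0 v:0)
  [1] (1,1) acc=0 (h:0 v:0)
  [2] (1,1) acc=37 (h:37 v:6)

dataflow = RS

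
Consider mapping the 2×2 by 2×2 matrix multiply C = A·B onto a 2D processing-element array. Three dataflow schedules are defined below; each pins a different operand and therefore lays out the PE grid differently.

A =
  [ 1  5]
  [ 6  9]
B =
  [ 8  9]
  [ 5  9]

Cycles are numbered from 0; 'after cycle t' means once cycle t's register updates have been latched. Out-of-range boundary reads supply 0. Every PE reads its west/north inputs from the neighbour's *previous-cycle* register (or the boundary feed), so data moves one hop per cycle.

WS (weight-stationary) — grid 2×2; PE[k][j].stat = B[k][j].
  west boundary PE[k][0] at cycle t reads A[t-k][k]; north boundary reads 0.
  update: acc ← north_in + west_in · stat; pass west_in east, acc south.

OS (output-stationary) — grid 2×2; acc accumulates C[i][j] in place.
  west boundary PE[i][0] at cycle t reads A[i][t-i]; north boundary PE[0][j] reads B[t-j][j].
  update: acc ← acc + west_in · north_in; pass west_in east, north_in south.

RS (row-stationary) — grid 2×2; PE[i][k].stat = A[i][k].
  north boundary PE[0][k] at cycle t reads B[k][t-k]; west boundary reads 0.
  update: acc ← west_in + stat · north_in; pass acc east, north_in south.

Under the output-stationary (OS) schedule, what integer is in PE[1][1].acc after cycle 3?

Tracing OS — 2×2 array, target PE[1][1]:
  @0  [0,1]  acc 0  |  →0  ↓0
  @0  [1,0]  acc 0  |  →0  ↓0
  @0  [1,1]  acc 0  |  →0  ↓0
  @1  [0,1]  acc 9  |  →1  ↓9
  @1  [1,0]  acc 48  |  →6  ↓8
  @1  [1,1]  acc 0  |  →0  ↓0
  @2  [0,1]  acc 54  |  →5  ↓9
  @2  [1,0]  acc 93  |  →9  ↓5
  @2  [1,1]  acc 54  |  →6  ↓9
  @3  [0,1]  acc 54  |  →0  ↓0
  @3  [1,0]  acc 93  |  →0  ↓0
  @3  [1,1]  acc 135  |  →9  ↓9

PE[1][1].acc = 135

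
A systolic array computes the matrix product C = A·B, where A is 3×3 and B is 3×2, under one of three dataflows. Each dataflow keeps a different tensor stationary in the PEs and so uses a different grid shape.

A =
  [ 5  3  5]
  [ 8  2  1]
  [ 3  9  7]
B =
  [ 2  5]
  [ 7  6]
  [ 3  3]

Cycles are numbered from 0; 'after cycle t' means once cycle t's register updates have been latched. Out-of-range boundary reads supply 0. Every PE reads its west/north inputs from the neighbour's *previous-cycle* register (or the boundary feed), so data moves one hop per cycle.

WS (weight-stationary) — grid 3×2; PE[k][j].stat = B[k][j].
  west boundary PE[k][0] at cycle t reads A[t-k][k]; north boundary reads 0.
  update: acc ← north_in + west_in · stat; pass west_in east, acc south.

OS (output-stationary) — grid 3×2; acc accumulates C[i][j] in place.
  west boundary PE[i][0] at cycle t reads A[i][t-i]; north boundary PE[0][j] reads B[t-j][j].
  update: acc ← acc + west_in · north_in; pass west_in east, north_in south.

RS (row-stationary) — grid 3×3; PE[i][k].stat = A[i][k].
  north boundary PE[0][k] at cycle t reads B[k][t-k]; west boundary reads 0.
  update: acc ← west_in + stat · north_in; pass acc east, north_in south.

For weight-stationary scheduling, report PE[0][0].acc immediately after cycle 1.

PE[0][0].acc = 16

WS on a 3×2 grid — tracing PE[0][0] and its feeders:
  0: (0,0).acc=10  regs=<5,10>
  1: (0,0).acc=16  regs=<8,16>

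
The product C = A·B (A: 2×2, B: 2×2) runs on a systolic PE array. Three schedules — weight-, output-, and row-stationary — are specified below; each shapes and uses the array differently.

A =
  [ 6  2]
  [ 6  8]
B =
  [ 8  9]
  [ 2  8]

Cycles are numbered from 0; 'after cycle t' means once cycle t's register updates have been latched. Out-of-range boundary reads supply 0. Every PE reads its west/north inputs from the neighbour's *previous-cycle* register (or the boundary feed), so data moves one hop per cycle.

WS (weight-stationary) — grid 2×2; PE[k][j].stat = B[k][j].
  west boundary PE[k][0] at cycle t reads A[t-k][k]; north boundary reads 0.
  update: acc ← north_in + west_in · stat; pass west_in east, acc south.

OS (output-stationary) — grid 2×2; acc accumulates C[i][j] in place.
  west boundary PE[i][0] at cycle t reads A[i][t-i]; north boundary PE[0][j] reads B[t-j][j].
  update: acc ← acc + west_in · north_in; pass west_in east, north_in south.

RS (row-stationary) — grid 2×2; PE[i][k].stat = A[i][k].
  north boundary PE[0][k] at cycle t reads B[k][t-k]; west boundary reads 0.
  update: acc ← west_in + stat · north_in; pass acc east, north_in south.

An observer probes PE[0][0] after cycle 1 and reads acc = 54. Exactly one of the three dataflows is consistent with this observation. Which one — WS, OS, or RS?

dataflow = RS

WS [2×2] PE[0][0] across cycles:
  [0] (0,0) acc=48 (h:6 v:48)
  [1] (0,0) acc=48 (h:6 v:48)
OS [2×2] PE[0][0] across cycles:
  [0] (0,0) acc=48 (h:6 v:8)
  [1] (0,0) acc=52 (h:2 v:2)
RS [2×2] PE[0][0] across cycles:
  [0] (0,0) acc=48 (h:48 v:8)
  [1] (0,0) acc=54 (h:54 v:9)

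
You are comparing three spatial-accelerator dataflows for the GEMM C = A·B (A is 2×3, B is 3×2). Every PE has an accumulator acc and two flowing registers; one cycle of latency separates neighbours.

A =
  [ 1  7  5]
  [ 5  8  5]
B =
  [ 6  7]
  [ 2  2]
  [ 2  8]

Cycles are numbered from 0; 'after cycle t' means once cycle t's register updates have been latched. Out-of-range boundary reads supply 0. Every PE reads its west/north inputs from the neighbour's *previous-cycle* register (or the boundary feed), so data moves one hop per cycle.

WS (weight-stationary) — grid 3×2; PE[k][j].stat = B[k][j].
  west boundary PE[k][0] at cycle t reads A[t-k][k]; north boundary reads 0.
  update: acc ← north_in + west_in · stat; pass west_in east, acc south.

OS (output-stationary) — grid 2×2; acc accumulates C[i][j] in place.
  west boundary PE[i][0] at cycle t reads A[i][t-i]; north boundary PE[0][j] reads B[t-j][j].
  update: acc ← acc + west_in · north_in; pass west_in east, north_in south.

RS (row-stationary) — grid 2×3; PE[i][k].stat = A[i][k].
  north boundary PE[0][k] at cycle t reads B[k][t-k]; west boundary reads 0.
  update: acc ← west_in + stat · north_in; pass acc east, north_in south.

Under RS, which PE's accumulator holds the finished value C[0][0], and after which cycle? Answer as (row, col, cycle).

Under RS, C[0][0] lands at PE[0][2]:
  @0  [0,2]  acc 0  |  →0  ↓0
  @1  [0,2]  acc 0  |  →0  ↓0
  @2  [0,2]  acc 30  |  →30  ↓2

(row, col, cycle) = (0, 2, 2)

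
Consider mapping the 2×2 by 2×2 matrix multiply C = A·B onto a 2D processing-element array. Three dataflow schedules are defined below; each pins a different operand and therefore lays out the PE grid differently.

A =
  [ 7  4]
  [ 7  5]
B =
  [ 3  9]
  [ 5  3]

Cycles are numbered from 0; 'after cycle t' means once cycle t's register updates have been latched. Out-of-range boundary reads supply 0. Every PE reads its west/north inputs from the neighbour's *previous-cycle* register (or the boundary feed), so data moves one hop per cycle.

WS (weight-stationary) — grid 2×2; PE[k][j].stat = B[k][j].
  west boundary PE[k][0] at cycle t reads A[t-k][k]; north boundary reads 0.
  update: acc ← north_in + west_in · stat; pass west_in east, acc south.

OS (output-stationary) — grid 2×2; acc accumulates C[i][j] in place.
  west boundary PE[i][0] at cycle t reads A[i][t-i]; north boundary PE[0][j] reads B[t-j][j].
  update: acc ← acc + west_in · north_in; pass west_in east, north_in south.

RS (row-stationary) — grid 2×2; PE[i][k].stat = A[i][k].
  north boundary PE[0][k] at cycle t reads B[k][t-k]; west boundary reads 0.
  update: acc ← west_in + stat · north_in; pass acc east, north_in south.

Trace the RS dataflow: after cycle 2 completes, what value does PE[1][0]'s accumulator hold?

RS on a 2×2 grid — tracing PE[1][0] and its feeders:
  [0] (0,0) acc=21 (h:21 v:3)
  [0] (1,0) acc=0 (h:0 v:0)
  [1] (0,0) acc=63 (h:63 v:9)
  [1] (1,0) acc=21 (h:21 v:3)
  [2] (0,0) acc=0 (h:0 v:0)
  [2] (1,0) acc=63 (h:63 v:9)

PE[1][0].acc = 63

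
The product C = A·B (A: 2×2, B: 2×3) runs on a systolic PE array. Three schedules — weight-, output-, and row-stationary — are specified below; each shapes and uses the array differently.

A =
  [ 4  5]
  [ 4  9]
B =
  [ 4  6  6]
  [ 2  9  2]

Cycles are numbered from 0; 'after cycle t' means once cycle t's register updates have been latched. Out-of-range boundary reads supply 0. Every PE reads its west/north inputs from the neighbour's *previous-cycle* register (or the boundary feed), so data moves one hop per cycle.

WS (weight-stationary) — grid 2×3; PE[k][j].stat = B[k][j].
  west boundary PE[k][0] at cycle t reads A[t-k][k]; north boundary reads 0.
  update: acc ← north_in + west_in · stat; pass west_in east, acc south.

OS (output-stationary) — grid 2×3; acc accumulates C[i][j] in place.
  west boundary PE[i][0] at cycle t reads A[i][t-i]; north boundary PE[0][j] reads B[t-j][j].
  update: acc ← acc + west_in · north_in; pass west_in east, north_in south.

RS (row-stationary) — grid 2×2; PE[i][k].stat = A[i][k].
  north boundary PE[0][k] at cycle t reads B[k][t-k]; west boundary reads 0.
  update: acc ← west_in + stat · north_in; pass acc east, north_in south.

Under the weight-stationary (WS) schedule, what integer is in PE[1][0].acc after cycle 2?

PE[1][0].acc = 34

WS on a 2×3 grid — tracing PE[1][0] and its feeders:
  t=0 PE[0][0]: acc=16 h=4 v=16
  t=0 PE[1][0]: acc=0 h=0 v=0
  t=1 PE[0][0]: acc=16 h=4 v=16
  t=1 PE[1][0]: acc=26 h=5 v=26
  t=2 PE[0][0]: acc=0 h=0 v=0
  t=2 PE[1][0]: acc=34 h=9 v=34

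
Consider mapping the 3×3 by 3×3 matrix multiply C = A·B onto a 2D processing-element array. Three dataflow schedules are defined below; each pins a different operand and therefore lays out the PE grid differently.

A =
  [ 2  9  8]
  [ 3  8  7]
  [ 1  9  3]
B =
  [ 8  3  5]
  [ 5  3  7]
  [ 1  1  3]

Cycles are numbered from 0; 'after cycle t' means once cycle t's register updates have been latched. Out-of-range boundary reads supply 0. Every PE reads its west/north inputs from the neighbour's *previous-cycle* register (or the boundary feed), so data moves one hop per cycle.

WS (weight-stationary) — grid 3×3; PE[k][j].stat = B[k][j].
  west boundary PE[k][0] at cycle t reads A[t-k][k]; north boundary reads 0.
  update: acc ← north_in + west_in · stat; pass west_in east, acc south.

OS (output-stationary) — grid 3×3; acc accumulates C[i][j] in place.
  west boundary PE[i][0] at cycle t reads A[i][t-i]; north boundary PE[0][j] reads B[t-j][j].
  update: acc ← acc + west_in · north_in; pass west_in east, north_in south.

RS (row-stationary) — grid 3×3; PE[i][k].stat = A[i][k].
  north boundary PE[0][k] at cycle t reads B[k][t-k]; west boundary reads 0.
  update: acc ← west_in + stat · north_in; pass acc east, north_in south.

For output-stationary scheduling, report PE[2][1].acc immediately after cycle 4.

PE[2][1].acc = 30

OS on a 3×3 grid — tracing PE[2][1] and its feeders:
  t=0 PE[1][1]: acc=0 h=0 v=0
  t=0 PE[2][0]: acc=0 h=0 v=0
  t=0 PE[2][1]: acc=0 h=0 v=0
  t=1 PE[1][1]: acc=0 h=0 v=0
  t=1 PE[2][0]: acc=0 h=0 v=0
  t=1 PE[2][1]: acc=0 h=0 v=0
  t=2 PE[1][1]: acc=9 h=3 v=3
  t=2 PE[2][0]: acc=8 h=1 v=8
  t=2 PE[2][1]: acc=0 h=0 v=0
  t=3 PE[1][1]: acc=33 h=8 v=3
  t=3 PE[2][0]: acc=53 h=9 v=5
  t=3 PE[2][1]: acc=3 h=1 v=3
  t=4 PE[1][1]: acc=40 h=7 v=1
  t=4 PE[2][0]: acc=56 h=3 v=1
  t=4 PE[2][1]: acc=30 h=9 v=3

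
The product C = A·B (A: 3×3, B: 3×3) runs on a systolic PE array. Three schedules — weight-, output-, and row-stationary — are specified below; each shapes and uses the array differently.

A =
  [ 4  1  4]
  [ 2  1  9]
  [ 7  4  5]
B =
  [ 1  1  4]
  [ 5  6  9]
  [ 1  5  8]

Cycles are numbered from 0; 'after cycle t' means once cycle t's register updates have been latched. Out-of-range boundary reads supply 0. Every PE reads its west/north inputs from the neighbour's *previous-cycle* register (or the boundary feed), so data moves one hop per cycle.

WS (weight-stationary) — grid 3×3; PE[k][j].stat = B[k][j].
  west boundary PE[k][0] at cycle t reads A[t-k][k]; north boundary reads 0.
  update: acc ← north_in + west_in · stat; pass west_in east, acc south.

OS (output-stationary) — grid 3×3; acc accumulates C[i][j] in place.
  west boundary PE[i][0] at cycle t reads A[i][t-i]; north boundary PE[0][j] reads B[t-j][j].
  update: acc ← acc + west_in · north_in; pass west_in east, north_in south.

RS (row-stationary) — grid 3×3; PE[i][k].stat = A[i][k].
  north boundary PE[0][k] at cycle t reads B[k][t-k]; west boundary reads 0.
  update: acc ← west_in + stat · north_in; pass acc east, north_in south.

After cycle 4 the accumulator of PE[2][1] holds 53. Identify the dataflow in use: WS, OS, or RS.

WS [3×3] PE[2][1] across cycles:
  after 0 — PE[2][1] acc=0, pass-E 0, pass-S 0
  after 1 — PE[2][1] acc=0, pass-E 0, pass-S 0
  after 2 — PE[2][1] acc=0, pass-E 0, pass-S 0
  after 3 — PE[2][1] acc=30, pass-E 4, pass-S 30
  after 4 — PE[2][1] acc=53, pass-E 9, pass-S 53
OS [3×3] PE[2][1] across cycles:
  after 0 — PE[2][1] acc=0, pass-E 0, pass-S 0
  after 1 — PE[2][1] acc=0, pass-E 0, pass-S 0
  after 2 — PE[2][1] acc=0, pass-E 0, pass-S 0
  after 3 — PE[2][1] acc=7, pass-E 7, pass-S 1
  after 4 — PE[2][1] acc=31, pass-E 4, pass-S 6
RS [3×3] PE[2][1] across cycles:
  after 0 — PE[2][1] acc=0, pass-E 0, pass-S 0
  after 1 — PE[2][1] acc=0, pass-E 0, pass-S 0
  after 2 — PE[2][1] acc=0, pass-E 0, pass-S 0
  after 3 — PE[2][1] acc=27, pass-E 27, pass-S 5
  after 4 — PE[2][1] acc=31, pass-E 31, pass-S 6

dataflow = WS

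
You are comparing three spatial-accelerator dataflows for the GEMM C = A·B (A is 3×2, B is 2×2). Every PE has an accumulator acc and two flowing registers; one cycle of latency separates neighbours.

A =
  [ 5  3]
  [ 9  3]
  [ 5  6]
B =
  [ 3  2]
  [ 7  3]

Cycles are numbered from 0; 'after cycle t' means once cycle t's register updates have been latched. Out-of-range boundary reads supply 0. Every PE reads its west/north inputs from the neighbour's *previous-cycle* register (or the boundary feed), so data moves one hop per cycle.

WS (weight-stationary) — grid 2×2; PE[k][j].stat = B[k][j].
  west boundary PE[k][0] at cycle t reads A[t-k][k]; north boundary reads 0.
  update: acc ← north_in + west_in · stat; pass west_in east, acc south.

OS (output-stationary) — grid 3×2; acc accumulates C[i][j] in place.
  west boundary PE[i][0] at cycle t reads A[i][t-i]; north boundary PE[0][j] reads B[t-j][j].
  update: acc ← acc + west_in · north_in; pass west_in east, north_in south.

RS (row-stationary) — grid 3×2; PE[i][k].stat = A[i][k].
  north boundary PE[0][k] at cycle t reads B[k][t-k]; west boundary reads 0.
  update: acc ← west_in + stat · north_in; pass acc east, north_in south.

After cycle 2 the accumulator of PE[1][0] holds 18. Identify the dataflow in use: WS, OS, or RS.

dataflow = RS

— WS: 2×2; PE[1][0] trace:
  step 0 · PE1,0: acc=0; fwd→0 fwd↓0
  step 1 · PE1,0: acc=36; fwd→3 fwd↓36
  step 2 · PE1,0: acc=48; fwd→3 fwd↓48
— OS: 3×2; PE[1][0] trace:
  step 0 · PE1,0: acc=0; fwd→0 fwd↓0
  step 1 · PE1,0: acc=27; fwd→9 fwd↓3
  step 2 · PE1,0: acc=48; fwd→3 fwd↓7
— RS: 3×2; PE[1][0] trace:
  step 0 · PE1,0: acc=0; fwd→0 fwd↓0
  step 1 · PE1,0: acc=27; fwd→27 fwd↓3
  step 2 · PE1,0: acc=18; fwd→18 fwd↓2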